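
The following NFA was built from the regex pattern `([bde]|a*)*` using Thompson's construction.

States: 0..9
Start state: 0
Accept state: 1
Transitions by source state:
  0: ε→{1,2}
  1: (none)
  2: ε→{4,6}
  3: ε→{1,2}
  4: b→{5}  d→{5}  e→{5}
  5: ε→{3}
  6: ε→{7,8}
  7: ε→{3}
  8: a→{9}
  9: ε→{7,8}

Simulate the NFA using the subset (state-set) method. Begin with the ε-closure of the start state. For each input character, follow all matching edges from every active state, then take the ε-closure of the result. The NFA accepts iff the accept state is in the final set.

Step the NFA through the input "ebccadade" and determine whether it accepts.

Answer: REJECT

Trace:
S₀ = ε-closure({0}) = {0,1,2,3,4,6,7,8}
'e' @ 1: {1,2,3,4,5,6,7,8}  (accept∈set)
'b' @ 2: {1,2,3,4,5,6,7,8}  (accept∈set)
'c' @ 3: {}  — dead — no transitions
rest 'cadade' ignored (set empty)
end set {} — state 1 not in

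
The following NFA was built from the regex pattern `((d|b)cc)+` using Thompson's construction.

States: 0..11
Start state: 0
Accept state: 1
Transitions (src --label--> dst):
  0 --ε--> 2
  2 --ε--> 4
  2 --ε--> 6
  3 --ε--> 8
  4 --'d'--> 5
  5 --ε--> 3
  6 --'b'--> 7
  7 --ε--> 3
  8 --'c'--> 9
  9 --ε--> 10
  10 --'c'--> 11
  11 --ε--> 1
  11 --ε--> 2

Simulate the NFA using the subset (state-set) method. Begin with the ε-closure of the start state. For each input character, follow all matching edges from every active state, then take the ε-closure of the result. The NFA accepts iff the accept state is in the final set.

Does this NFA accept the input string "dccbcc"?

initial (ε-close {0}): {0,2,4,6}
'd' @ 1: {3,5,8}
'c' @ 2: {9,10}
'c' @ 3: {1,2,4,6,11}  ✓accept
'b' @ 4: {3,7,8}
'c' @ 5: {9,10}
'c' @ 6: {1,2,4,6,11}  ✓accept
final: {1,2,4,6,11}; accept 1 in set

Answer: ACCEPT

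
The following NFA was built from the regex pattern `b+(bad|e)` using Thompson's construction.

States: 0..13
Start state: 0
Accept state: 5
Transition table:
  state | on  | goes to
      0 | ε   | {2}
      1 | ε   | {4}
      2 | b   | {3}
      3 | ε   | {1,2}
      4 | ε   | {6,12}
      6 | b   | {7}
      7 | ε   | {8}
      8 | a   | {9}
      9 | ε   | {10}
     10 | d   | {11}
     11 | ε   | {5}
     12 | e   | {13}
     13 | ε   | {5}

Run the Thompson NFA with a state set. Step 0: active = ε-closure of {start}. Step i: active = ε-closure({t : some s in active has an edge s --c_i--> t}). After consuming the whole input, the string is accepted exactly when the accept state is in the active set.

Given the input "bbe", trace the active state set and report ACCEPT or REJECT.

Answer: ACCEPT

Trace:
S₀ = ε-closure({0}) = {0,2}
'b' @ 1: {1,2,3,4,6,12}
'b' @ 2: {1,2,3,4,6,7,8,12}
'e' @ 3: {5,13}  ✓accept
end set {5,13} — state 5 in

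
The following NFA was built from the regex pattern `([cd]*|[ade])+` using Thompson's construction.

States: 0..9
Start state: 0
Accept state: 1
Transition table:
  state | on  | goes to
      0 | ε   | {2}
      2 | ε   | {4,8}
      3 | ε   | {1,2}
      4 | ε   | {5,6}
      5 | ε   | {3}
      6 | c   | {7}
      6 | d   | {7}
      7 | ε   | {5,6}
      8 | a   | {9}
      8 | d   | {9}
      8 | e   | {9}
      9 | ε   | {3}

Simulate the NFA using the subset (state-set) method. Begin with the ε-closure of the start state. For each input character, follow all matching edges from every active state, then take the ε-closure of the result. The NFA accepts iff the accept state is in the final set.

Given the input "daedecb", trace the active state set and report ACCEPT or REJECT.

Answer: REJECT

Trace:
S₀ = ε-closure({0}) = {0,1,2,3,4,5,6,8}
'd' @ 1: {1,2,3,4,5,6,7,8,9}  (accept∈set)
'a' @ 2: {1,2,3,4,5,6,8,9}  (accept∈set)
'e' @ 3: {1,2,3,4,5,6,8,9}  (accept∈set)
'd' @ 4: {1,2,3,4,5,6,7,8,9}  (accept∈set)
'e' @ 5: {1,2,3,4,5,6,8,9}  (accept∈set)
'c' @ 6: {1,2,3,4,5,6,7,8}  (accept∈set)
'b' @ 7: {}  — dead — no transitions
end set {} — state 1 not in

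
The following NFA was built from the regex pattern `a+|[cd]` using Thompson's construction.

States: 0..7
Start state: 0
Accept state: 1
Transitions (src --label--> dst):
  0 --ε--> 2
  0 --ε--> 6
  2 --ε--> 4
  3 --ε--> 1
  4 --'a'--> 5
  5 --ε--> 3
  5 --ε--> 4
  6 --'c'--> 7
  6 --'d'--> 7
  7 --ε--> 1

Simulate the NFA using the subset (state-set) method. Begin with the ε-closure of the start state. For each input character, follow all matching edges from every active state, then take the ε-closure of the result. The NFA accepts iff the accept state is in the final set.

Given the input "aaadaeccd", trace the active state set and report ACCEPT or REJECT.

S₀ = ε-closure({0}) = {0,2,4,6}
'a' @ 1: {1,3,4,5}  ✓accept
'a' @ 2: {1,3,4,5}  ✓accept
'a' @ 3: {1,3,4,5}  ✓accept
'd' @ 4: {}  — dead — no transitions
rest 'aeccd' ignored (set empty)
after full input: {}  (accept=1 not in)

Answer: REJECT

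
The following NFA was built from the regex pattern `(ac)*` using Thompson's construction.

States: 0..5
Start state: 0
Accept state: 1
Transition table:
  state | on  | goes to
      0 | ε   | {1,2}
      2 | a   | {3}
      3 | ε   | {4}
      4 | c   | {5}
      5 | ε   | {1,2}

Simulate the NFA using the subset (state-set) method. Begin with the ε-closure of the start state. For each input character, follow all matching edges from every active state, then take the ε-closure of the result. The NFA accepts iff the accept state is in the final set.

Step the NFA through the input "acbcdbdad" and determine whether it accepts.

Answer: REJECT

Steps:
initial (ε-close {0}): {0,1,2}
'a' @ 1: {3,4}
'c' @ 2: {1,2,5}  (accept∈set)
'b' @ 3: {}  — no active states
rest 'cdbdad' ignored (set empty)
after full input: {}  (accept=1 not in)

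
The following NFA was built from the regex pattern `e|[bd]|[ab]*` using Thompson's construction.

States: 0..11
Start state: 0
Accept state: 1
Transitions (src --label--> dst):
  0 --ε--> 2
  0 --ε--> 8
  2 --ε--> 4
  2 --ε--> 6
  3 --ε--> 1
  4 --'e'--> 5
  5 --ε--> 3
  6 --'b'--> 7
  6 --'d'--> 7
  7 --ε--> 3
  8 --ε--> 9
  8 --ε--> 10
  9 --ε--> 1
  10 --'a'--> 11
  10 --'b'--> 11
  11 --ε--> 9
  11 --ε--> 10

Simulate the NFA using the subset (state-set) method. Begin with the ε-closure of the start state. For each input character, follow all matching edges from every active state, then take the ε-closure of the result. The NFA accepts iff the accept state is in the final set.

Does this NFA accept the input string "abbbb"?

Answer: ACCEPT

Derivation:
initial (ε-close {0}): {0,1,2,4,6,8,9,10}
'a' @ 1: {1,9,10,11}  ✓accept
'b' @ 2: {1,9,10,11}  ✓accept
'b' @ 3: {1,9,10,11}  ✓accept
'b' @ 4: {1,9,10,11}  ✓accept
'b' @ 5: {1,9,10,11}  ✓accept
end set {1,9,10,11} — state 1 in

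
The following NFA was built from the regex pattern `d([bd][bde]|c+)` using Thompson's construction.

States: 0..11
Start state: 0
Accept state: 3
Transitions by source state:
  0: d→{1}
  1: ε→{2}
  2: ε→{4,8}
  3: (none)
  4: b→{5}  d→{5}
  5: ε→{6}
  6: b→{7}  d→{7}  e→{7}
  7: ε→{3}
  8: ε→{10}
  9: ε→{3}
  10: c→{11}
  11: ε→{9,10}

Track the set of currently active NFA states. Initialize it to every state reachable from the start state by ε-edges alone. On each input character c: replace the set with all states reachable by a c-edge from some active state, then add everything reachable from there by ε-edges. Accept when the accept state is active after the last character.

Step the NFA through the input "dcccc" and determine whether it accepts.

initial (ε-close {0}): {0}
'd' @ 1: {1,2,4,8,10}
'c' @ 2: {3,9,10,11}  ✓accept
'c' @ 3: {3,9,10,11}  ✓accept
'c' @ 4: {3,9,10,11}  ✓accept
'c' @ 5: {3,9,10,11}  ✓accept
end set {3,9,10,11} — state 3 in

Answer: ACCEPT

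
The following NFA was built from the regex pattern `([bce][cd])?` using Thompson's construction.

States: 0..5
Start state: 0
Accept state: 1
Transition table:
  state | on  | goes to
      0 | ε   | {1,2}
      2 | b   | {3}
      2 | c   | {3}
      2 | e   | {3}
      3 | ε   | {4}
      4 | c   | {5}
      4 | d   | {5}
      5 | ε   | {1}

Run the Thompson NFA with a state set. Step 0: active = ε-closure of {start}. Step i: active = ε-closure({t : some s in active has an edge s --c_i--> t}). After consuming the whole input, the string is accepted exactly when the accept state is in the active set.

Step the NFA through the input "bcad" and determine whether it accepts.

Answer: REJECT

Trace:
initial (ε-close {0}): {0,1,2}
'b' @ 1: {3,4}
'c' @ 2: {1,5}  [accepting]
'a' @ 3: {}  — dead — no transitions
rest 'd' ignored (set empty)
final: {}; accept 1 not in set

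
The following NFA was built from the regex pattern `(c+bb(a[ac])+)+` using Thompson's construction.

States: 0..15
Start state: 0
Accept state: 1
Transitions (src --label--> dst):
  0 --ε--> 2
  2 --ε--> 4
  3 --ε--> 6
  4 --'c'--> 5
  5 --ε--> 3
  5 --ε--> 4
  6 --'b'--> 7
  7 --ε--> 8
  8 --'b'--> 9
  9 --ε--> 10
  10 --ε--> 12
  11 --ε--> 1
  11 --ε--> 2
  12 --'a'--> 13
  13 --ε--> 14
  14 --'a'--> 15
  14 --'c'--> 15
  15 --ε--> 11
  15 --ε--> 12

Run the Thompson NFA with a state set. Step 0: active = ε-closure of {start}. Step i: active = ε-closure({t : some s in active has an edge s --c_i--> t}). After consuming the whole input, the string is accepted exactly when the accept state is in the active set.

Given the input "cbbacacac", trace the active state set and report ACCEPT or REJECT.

start: ε-closure({0}) = {0,2,4}
'c' @ 1: {3,4,5,6}
'b' @ 2: {7,8}
'b' @ 3: {9,10,12}
'a' @ 4: {13,14}
'c' @ 5: {1,2,4,11,12,15}  (accept∈set)
'a' @ 6: {13,14}
'c' @ 7: {1,2,4,11,12,15}  (accept∈set)
'a' @ 8: {13,14}
'c' @ 9: {1,2,4,11,12,15}  (accept∈set)
after full input: {1,2,4,11,12,15}  (accept=1 in)

Answer: ACCEPT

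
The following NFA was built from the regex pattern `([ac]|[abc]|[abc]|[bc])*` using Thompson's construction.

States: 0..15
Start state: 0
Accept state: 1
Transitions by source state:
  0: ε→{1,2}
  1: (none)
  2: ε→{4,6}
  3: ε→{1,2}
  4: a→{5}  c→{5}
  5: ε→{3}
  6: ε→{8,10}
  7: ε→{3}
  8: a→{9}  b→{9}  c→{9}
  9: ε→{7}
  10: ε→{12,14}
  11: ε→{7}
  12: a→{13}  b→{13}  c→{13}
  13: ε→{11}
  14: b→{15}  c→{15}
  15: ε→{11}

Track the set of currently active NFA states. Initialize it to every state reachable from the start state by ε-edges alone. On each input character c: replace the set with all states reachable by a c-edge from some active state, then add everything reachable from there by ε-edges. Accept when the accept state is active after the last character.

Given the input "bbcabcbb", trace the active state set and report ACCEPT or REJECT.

initial (ε-close {0}): {0,1,2,4,6,8,10,12,14}
'b' @ 1: {1,2,3,4,6,7,8,9,10,11,12,13,14,15}  ✓accept
'b' @ 2: {1,2,3,4,6,7,8,9,10,11,12,13,14,15}  ✓accept
'c' @ 3: {1,2,3,4,5,6,7,8,9,10,11,12,13,14,15}  ✓accept
'a' @ 4: {1,2,3,4,5,6,7,8,9,10,11,12,13,14}  ✓accept
'b' @ 5: {1,2,3,4,6,7,8,9,10,11,12,13,14,15}  ✓accept
'c' @ 6: {1,2,3,4,5,6,7,8,9,10,11,12,13,14,15}  ✓accept
'b' @ 7: {1,2,3,4,6,7,8,9,10,11,12,13,14,15}  ✓accept
'b' @ 8: {1,2,3,4,6,7,8,9,10,11,12,13,14,15}  ✓accept
after full input: {1,2,3,4,6,7,8,9,10,11,12,13,14,15}  (accept=1 in)

Answer: ACCEPT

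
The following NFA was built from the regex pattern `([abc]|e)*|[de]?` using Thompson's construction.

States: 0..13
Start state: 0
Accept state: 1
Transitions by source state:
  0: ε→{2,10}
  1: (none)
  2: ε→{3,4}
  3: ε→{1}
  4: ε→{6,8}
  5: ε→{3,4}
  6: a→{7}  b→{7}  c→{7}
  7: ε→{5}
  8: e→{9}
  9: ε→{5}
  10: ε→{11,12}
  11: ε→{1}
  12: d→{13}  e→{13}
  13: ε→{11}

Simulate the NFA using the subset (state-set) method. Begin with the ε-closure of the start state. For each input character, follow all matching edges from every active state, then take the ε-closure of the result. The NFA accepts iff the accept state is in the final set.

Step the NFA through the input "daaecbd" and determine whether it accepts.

Answer: REJECT

Steps:
initial (ε-close {0}): {0,1,2,3,4,6,8,10,11,12}
'd' @ 1: {1,11,13}  ✓accept
'a' @ 2: {}  — no active states
rest 'aecbd' ignored (set empty)
end set {} — state 1 not in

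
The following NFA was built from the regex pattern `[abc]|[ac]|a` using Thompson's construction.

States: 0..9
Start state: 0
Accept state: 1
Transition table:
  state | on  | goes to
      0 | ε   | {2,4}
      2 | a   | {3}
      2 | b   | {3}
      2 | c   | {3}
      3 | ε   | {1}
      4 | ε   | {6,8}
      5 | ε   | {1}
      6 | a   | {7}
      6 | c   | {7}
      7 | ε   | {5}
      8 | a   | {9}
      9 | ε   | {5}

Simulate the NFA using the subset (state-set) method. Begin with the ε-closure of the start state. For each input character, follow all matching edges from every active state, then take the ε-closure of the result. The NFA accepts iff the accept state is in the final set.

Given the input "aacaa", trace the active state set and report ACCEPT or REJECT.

Answer: REJECT

Trace:
initial (ε-close {0}): {0,2,4,6,8}
'a' @ 1: {1,3,5,7,9}  (accept∈set)
'a' @ 2: {}  — state set empty
rest 'caa' ignored (set empty)
end set {} — state 1 not in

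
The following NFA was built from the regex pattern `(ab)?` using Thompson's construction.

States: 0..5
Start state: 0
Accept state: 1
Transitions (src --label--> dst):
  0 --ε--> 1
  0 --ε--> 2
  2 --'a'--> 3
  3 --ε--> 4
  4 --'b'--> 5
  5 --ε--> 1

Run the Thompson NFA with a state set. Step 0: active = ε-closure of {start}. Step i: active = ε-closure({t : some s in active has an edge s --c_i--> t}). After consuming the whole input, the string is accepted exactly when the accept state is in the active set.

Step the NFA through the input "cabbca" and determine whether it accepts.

Answer: REJECT

Derivation:
start: ε-closure({0}) = {0,1,2}
'c' @ 1: {}  — state set empty
rest 'abbca' ignored (set empty)
end set {} — state 1 not in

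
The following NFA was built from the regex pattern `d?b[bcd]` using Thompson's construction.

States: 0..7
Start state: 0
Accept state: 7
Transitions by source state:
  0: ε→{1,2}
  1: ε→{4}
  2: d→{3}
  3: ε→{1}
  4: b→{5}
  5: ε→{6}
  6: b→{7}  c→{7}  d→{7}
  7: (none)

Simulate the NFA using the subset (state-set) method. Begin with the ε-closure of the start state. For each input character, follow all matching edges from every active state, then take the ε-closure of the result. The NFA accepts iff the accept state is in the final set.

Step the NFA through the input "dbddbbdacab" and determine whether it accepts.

Answer: REJECT

Trace:
start: ε-closure({0}) = {0,1,2,4}
'd' @ 1: {1,3,4}
'b' @ 2: {5,6}
'd' @ 3: {7}  ✓accept
'd' @ 4: {}  — no active states
rest 'bbdacab' ignored (set empty)
final: {}; accept 7 not in set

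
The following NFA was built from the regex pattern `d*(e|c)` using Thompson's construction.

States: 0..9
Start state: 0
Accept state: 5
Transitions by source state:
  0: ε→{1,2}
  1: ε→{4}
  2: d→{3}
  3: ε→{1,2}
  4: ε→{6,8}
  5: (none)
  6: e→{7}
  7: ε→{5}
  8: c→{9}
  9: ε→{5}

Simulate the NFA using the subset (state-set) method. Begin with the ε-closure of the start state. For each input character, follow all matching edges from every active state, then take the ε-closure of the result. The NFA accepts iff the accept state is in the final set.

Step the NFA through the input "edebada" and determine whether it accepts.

S₀ = ε-closure({0}) = {0,1,2,4,6,8}
'e' @ 1: {5,7}  (accept∈set)
'd' @ 2: {}  — no active states
rest 'ebada' ignored (set empty)
end set {} — state 5 not in

Answer: REJECT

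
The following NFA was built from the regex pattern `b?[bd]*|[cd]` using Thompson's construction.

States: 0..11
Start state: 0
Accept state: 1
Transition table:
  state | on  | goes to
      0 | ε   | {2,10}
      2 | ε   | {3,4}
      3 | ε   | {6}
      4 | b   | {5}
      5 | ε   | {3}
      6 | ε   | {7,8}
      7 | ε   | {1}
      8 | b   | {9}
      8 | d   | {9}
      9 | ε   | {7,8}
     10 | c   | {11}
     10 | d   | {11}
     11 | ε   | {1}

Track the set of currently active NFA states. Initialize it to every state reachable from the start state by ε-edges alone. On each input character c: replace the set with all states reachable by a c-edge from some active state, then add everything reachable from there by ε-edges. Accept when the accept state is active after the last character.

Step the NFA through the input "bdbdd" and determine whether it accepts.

Answer: ACCEPT

Steps:
start: ε-closure({0}) = {0,1,2,3,4,6,7,8,10}
'b' @ 1: {1,3,5,6,7,8,9}  ✓accept
'd' @ 2: {1,7,8,9}  ✓accept
'b' @ 3: {1,7,8,9}  ✓accept
'd' @ 4: {1,7,8,9}  ✓accept
'd' @ 5: {1,7,8,9}  ✓accept
end set {1,7,8,9} — state 1 in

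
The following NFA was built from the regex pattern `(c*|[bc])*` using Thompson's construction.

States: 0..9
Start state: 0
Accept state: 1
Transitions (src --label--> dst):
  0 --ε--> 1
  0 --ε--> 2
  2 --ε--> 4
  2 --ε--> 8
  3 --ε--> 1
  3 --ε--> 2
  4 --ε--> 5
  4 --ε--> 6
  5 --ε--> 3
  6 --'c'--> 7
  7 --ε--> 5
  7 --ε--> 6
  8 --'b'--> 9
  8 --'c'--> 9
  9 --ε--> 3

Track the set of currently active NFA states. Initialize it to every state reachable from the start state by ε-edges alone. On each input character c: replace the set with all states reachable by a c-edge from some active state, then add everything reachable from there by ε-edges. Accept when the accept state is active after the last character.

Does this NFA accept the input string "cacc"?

initial (ε-close {0}): {0,1,2,3,4,5,6,8}
'c' @ 1: {1,2,3,4,5,6,7,8,9}  [accepting]
'a' @ 2: {}  — no active states
rest 'cc' ignored (set empty)
final: {}; accept 1 not in set

Answer: REJECT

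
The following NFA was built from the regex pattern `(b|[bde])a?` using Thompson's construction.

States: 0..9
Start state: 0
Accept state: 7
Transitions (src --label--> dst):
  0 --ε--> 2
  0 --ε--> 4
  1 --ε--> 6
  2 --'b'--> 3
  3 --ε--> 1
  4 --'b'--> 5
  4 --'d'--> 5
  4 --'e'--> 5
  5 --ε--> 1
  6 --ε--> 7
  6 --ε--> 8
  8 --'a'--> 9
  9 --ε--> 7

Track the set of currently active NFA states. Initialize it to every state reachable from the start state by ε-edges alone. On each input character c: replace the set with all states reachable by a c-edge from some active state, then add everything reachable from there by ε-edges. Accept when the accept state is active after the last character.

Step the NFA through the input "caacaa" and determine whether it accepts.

start: ε-closure({0}) = {0,2,4}
'c' @ 1: {}  — state set empty
rest 'aacaa' ignored (set empty)
end set {} — state 7 not in

Answer: REJECT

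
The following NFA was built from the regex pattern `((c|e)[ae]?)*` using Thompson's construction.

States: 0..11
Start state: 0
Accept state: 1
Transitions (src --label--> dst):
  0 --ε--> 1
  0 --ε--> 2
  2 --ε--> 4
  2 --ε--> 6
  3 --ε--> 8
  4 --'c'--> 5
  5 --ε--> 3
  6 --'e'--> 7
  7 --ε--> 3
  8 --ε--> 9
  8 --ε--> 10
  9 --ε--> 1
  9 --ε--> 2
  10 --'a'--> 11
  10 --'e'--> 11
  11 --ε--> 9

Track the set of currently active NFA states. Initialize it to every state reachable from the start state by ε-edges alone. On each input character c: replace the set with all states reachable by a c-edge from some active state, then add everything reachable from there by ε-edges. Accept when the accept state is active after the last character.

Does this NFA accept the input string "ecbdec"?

S₀ = ε-closure({0}) = {0,1,2,4,6}
'e' @ 1: {1,2,3,4,6,7,8,9,10}  ✓accept
'c' @ 2: {1,2,3,4,5,6,8,9,10}  ✓accept
'b' @ 3: {}  — no active states
rest 'dec' ignored (set empty)
after full input: {}  (accept=1 not in)

Answer: REJECT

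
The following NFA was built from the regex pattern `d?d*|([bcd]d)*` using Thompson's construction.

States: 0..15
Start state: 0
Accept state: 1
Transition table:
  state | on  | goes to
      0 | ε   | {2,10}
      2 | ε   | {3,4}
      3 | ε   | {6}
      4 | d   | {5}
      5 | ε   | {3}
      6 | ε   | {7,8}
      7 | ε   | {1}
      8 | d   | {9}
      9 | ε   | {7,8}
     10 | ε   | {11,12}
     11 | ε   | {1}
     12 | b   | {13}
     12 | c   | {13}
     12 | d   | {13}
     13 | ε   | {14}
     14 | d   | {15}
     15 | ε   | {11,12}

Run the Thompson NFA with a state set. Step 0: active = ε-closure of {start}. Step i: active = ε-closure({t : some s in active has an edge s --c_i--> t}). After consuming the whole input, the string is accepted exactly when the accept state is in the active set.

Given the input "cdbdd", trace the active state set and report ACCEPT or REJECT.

Answer: REJECT

Trace:
initial (ε-close {0}): {0,1,2,3,4,6,7,8,10,11,12}
'c' @ 1: {13,14}
'd' @ 2: {1,11,12,15}  (accept∈set)
'b' @ 3: {13,14}
'd' @ 4: {1,11,12,15}  (accept∈set)
'd' @ 5: {13,14}
final: {13,14}; accept 1 not in set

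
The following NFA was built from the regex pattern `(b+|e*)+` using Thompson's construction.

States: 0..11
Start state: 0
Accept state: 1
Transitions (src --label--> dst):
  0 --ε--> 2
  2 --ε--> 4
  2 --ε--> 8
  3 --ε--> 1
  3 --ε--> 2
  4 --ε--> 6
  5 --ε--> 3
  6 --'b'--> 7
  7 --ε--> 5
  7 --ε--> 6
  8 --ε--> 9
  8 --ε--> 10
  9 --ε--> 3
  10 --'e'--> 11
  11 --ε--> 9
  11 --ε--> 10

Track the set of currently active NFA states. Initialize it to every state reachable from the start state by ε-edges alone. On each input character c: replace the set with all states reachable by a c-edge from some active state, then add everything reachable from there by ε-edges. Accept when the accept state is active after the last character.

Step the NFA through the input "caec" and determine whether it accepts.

Answer: REJECT

Steps:
initial (ε-close {0}): {0,1,2,3,4,6,8,9,10}
'c' @ 1: {}  — no active states
rest 'aec' ignored (set empty)
end set {} — state 1 not in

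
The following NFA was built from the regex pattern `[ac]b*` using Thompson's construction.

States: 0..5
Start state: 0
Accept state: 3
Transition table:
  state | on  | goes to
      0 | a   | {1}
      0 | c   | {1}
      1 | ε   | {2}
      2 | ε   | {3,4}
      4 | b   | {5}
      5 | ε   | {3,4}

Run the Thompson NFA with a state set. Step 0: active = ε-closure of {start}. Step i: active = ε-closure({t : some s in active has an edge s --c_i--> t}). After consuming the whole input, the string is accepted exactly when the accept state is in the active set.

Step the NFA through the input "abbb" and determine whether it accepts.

Answer: ACCEPT

Steps:
start: ε-closure({0}) = {0}
'a' @ 1: {1,2,3,4}  [accepting]
'b' @ 2: {3,4,5}  [accepting]
'b' @ 3: {3,4,5}  [accepting]
'b' @ 4: {3,4,5}  [accepting]
after full input: {3,4,5}  (accept=3 in)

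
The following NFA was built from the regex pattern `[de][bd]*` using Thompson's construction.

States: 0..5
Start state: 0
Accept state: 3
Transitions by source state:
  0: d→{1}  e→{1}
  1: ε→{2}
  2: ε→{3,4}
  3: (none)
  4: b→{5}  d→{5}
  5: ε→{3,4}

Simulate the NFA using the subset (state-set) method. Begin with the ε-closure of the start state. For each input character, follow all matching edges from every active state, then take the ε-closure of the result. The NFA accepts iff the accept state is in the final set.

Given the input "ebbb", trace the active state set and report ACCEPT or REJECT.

Answer: ACCEPT

Trace:
S₀ = ε-closure({0}) = {0}
'e' @ 1: {1,2,3,4}  ✓accept
'b' @ 2: {3,4,5}  ✓accept
'b' @ 3: {3,4,5}  ✓accept
'b' @ 4: {3,4,5}  ✓accept
after full input: {3,4,5}  (accept=3 in)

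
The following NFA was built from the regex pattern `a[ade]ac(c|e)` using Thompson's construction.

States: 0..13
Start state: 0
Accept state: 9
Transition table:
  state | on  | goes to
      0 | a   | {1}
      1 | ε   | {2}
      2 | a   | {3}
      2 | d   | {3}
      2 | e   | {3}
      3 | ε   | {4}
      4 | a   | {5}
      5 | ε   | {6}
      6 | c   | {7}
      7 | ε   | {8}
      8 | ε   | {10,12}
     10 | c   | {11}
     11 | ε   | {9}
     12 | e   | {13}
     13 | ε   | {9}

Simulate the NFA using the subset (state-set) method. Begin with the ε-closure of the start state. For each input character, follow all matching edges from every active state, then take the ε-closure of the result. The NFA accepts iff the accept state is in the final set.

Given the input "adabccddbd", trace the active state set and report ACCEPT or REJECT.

Answer: REJECT

Derivation:
S₀ = ε-closure({0}) = {0}
'a' @ 1: {1,2}
'd' @ 2: {3,4}
'a' @ 3: {5,6}
'b' @ 4: {}  — state set empty
rest 'ccddbd' ignored (set empty)
final: {}; accept 9 not in set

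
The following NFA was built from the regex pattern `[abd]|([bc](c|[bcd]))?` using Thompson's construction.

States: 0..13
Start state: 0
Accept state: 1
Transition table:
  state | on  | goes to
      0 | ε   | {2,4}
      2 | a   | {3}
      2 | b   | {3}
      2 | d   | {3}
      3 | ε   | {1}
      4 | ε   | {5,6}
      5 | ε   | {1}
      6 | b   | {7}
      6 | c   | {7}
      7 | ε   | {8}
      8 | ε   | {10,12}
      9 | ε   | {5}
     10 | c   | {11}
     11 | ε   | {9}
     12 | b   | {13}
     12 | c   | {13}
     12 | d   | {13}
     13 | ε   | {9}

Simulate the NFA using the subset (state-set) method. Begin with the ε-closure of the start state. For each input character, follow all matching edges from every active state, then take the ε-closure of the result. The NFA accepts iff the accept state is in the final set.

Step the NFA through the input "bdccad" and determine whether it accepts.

Answer: REJECT

Steps:
S₀ = ε-closure({0}) = {0,1,2,4,5,6}
'b' @ 1: {1,3,7,8,10,12}  ✓accept
'd' @ 2: {1,5,9,13}  ✓accept
'c' @ 3: {}  — dead — no transitions
rest 'cad' ignored (set empty)
final: {}; accept 1 not in set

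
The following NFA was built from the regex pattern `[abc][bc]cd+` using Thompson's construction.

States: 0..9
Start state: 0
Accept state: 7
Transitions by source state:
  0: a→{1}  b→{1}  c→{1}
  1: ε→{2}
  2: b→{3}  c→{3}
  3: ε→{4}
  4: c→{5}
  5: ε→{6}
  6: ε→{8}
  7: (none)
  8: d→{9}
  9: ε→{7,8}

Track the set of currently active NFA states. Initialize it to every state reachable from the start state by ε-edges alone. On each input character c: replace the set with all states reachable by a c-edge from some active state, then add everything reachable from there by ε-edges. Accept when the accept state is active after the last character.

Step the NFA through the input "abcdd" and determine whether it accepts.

Answer: ACCEPT

Derivation:
S₀ = ε-closure({0}) = {0}
'a' @ 1: {1,2}
'b' @ 2: {3,4}
'c' @ 3: {5,6,8}
'd' @ 4: {7,8,9}  (accept∈set)
'd' @ 5: {7,8,9}  (accept∈set)
final: {7,8,9}; accept 7 in set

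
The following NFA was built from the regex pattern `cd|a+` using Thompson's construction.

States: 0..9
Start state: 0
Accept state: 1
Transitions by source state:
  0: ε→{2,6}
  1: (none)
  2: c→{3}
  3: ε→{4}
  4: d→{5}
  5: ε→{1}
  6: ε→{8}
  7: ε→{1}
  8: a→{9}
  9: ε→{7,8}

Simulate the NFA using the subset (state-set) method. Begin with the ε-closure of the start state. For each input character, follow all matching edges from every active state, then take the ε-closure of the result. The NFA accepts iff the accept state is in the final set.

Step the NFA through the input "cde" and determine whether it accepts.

initial (ε-close {0}): {0,2,6,8}
'c' @ 1: {3,4}
'd' @ 2: {1,5}  (accept∈set)
'e' @ 3: {}  — dead — no transitions
final: {}; accept 1 not in set

Answer: REJECT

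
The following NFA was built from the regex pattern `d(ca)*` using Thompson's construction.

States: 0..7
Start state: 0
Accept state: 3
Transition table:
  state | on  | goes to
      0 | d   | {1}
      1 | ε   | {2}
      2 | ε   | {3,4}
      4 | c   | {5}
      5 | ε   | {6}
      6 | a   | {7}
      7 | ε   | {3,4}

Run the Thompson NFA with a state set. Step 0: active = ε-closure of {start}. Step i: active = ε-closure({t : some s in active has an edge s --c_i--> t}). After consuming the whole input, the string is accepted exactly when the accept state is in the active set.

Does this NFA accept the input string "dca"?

S₀ = ε-closure({0}) = {0}
'd' @ 1: {1,2,3,4}  (accept∈set)
'c' @ 2: {5,6}
'a' @ 3: {3,4,7}  (accept∈set)
end set {3,4,7} — state 3 in

Answer: ACCEPT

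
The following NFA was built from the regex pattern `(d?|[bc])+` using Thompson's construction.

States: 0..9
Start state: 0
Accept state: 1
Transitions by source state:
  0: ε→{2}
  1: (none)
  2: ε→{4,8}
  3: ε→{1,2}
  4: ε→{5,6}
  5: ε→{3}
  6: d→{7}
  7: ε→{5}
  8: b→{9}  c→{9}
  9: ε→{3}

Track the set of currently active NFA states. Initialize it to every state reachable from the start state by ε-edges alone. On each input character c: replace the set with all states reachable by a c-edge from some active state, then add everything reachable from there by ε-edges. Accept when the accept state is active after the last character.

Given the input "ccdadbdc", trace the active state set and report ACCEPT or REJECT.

S₀ = ε-closure({0}) = {0,1,2,3,4,5,6,8}
'c' @ 1: {1,2,3,4,5,6,8,9}  (accept∈set)
'c' @ 2: {1,2,3,4,5,6,8,9}  (accept∈set)
'd' @ 3: {1,2,3,4,5,6,7,8}  (accept∈set)
'a' @ 4: {}  — state set empty
rest 'dbdc' ignored (set empty)
after full input: {}  (accept=1 not in)

Answer: REJECT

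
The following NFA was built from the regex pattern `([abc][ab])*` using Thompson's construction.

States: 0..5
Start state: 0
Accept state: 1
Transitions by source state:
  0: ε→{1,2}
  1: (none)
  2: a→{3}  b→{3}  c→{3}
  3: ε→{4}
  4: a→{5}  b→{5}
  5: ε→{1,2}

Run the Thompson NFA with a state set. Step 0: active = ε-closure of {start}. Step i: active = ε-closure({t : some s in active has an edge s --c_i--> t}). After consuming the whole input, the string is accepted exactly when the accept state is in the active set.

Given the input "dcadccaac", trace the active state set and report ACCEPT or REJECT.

initial (ε-close {0}): {0,1,2}
'd' @ 1: {}  — no active states
rest 'cadccaac' ignored (set empty)
after full input: {}  (accept=1 not in)

Answer: REJECT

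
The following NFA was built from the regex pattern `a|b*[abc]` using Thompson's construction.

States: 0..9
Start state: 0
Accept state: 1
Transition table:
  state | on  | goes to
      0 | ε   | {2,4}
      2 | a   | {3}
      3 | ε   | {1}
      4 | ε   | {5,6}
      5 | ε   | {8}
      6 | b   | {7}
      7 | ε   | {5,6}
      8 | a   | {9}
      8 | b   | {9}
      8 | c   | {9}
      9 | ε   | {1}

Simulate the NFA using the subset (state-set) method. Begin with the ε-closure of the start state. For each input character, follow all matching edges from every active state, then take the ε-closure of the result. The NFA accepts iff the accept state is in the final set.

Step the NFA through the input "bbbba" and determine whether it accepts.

start: ε-closure({0}) = {0,2,4,5,6,8}
'b' @ 1: {1,5,6,7,8,9}  (accept∈set)
'b' @ 2: {1,5,6,7,8,9}  (accept∈set)
'b' @ 3: {1,5,6,7,8,9}  (accept∈set)
'b' @ 4: {1,5,6,7,8,9}  (accept∈set)
'a' @ 5: {1,9}  (accept∈set)
end set {1,9} — state 1 in

Answer: ACCEPT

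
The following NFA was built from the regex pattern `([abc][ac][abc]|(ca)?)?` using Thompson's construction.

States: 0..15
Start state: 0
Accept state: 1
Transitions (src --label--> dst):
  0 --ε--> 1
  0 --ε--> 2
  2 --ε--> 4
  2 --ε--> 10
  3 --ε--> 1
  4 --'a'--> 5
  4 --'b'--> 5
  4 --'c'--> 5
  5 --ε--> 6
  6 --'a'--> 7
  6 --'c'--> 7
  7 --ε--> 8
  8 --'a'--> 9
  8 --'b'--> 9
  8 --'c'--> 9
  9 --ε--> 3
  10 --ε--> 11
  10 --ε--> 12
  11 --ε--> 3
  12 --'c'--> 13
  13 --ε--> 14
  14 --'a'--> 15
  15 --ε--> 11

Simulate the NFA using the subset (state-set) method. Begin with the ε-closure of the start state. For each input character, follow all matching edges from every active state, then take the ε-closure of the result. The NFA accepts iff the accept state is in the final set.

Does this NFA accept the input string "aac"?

Answer: ACCEPT

Steps:
S₀ = ε-closure({0}) = {0,1,2,3,4,10,11,12}
'a' @ 1: {5,6}
'a' @ 2: {7,8}
'c' @ 3: {1,3,9}  ✓accept
final: {1,3,9}; accept 1 in set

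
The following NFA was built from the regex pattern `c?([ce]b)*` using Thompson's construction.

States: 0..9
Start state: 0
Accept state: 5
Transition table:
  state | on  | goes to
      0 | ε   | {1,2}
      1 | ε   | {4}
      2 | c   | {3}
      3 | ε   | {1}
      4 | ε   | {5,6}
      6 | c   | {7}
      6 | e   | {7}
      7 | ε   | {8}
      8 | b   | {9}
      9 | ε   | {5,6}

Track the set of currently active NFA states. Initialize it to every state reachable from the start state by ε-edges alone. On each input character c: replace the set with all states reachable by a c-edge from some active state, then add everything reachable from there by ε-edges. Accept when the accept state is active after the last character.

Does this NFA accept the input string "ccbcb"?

initial (ε-close {0}): {0,1,2,4,5,6}
'c' @ 1: {1,3,4,5,6,7,8}  ✓accept
'c' @ 2: {7,8}
'b' @ 3: {5,6,9}  ✓accept
'c' @ 4: {7,8}
'b' @ 5: {5,6,9}  ✓accept
final: {5,6,9}; accept 5 in set

Answer: ACCEPT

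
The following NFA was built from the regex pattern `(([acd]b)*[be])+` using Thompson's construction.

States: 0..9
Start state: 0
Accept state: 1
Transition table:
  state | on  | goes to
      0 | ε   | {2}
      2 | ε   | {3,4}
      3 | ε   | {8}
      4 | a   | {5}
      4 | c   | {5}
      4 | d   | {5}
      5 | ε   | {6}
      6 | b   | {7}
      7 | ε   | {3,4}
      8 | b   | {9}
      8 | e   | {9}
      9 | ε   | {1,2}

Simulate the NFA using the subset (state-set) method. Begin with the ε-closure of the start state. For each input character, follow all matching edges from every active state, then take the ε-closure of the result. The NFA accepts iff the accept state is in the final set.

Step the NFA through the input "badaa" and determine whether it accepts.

start: ε-closure({0}) = {0,2,3,4,8}
'b' @ 1: {1,2,3,4,8,9}  ✓accept
'a' @ 2: {5,6}
'd' @ 3: {}  — state set empty
rest 'aa' ignored (set empty)
end set {} — state 1 not in

Answer: REJECT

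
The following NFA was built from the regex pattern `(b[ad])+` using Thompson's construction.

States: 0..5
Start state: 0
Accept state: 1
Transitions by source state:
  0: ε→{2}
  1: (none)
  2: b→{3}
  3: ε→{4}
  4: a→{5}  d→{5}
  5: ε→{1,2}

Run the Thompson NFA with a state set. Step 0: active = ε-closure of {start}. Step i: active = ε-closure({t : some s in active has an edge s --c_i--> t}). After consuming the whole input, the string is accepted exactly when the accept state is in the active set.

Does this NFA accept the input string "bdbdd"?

Answer: REJECT

Derivation:
start: ε-closure({0}) = {0,2}
'b' @ 1: {3,4}
'd' @ 2: {1,2,5}  [accepting]
'b' @ 3: {3,4}
'd' @ 4: {1,2,5}  [accepting]
'd' @ 5: {}  — no active states
after full input: {}  (accept=1 not in)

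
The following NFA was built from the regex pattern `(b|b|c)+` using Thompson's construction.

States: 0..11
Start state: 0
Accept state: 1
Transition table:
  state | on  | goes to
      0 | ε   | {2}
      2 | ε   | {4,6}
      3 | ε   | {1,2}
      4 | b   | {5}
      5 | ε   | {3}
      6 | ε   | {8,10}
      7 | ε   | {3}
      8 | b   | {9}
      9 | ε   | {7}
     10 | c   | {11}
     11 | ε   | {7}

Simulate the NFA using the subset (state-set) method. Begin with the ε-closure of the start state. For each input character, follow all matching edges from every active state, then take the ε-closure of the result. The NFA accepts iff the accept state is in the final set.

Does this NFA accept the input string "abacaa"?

initial (ε-close {0}): {0,2,4,6,8,10}
'a' @ 1: {}  — no active states
rest 'bacaa' ignored (set empty)
end set {} — state 1 not in

Answer: REJECT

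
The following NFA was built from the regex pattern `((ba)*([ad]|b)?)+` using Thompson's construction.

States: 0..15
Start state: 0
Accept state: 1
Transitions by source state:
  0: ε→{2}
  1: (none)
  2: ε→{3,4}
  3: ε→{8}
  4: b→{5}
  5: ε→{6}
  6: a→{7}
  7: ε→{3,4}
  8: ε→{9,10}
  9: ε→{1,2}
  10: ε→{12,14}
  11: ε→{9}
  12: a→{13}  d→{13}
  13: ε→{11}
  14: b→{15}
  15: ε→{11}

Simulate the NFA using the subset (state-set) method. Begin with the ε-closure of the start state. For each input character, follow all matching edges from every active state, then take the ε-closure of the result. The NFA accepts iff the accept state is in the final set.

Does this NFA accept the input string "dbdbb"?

Answer: ACCEPT

Trace:
initial (ε-close {0}): {0,1,2,3,4,8,9,10,12,14}
'd' @ 1: {1,2,3,4,8,9,10,11,12,13,14}  ✓accept
'b' @ 2: {1,2,3,4,5,6,8,9,10,11,12,14,15}  ✓accept
'd' @ 3: {1,2,3,4,8,9,10,11,12,13,14}  ✓accept
'b' @ 4: {1,2,3,4,5,6,8,9,10,11,12,14,15}  ✓accept
'b' @ 5: {1,2,3,4,5,6,8,9,10,11,12,14,15}  ✓accept
end set {1,2,3,4,5,6,8,9,10,11,12,14,15} — state 1 in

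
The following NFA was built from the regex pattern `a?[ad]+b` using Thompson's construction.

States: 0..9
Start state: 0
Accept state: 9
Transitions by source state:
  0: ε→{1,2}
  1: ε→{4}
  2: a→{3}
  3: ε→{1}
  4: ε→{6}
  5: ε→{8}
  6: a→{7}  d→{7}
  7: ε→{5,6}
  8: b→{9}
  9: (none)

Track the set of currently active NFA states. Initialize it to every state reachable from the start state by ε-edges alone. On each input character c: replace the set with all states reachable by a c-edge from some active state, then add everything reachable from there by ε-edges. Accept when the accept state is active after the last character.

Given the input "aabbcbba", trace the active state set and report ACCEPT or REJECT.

S₀ = ε-closure({0}) = {0,1,2,4,6}
'a' @ 1: {1,3,4,5,6,7,8}
'a' @ 2: {5,6,7,8}
'b' @ 3: {9}  (accept∈set)
'b' @ 4: {}  — dead — no transitions
rest 'cbba' ignored (set empty)
final: {}; accept 9 not in set

Answer: REJECT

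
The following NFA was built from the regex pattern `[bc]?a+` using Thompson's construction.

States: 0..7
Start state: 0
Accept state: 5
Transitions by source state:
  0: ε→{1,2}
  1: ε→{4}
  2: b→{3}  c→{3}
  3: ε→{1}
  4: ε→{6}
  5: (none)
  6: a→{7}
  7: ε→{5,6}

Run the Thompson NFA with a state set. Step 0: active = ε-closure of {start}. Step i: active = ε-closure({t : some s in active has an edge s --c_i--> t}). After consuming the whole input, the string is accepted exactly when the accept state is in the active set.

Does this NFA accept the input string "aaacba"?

start: ε-closure({0}) = {0,1,2,4,6}
'a' @ 1: {5,6,7}  (accept∈set)
'a' @ 2: {5,6,7}  (accept∈set)
'a' @ 3: {5,6,7}  (accept∈set)
'c' @ 4: {}  — no active states
rest 'ba' ignored (set empty)
end set {} — state 5 not in

Answer: REJECT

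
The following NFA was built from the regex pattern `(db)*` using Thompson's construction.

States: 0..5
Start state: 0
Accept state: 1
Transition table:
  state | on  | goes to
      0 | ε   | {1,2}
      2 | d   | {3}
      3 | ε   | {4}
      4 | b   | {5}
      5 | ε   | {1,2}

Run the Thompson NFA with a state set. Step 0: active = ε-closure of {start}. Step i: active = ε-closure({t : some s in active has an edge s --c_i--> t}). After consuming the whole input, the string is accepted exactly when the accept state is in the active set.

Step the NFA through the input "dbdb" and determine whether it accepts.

start: ε-closure({0}) = {0,1,2}
'd' @ 1: {3,4}
'b' @ 2: {1,2,5}  [accepting]
'd' @ 3: {3,4}
'b' @ 4: {1,2,5}  [accepting]
after full input: {1,2,5}  (accept=1 in)

Answer: ACCEPT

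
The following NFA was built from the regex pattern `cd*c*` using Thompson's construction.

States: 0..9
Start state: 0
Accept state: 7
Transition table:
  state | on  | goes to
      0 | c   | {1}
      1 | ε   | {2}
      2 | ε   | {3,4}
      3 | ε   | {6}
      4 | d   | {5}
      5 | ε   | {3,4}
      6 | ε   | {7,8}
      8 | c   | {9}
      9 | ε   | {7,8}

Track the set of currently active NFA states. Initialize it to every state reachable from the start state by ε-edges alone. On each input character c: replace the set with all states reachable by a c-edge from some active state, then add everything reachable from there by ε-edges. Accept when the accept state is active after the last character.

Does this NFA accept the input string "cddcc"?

Answer: ACCEPT

Derivation:
initial (ε-close {0}): {0}
'c' @ 1: {1,2,3,4,6,7,8}  ✓accept
'd' @ 2: {3,4,5,6,7,8}  ✓accept
'd' @ 3: {3,4,5,6,7,8}  ✓accept
'c' @ 4: {7,8,9}  ✓accept
'c' @ 5: {7,8,9}  ✓accept
final: {7,8,9}; accept 7 in set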